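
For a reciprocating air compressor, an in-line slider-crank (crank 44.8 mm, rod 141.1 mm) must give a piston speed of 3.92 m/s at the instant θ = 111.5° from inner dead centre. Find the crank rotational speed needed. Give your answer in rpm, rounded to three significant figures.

1020

For an in-line slider-crank, |v_piston| = rω|sinθ|·[1 + r cosθ/√(L² − r² sin²θ)].
With r = 0.0448 m, L = 0.1411 m, θ = 111.5°: the bracketed kinematic factor |dx/dθ| = 0.036606 m.
ω = v/|dx/dθ| = 3.92/0.036606 = 107.09 rad/s.
N = 60ω/(2π) = 1022.6 rpm.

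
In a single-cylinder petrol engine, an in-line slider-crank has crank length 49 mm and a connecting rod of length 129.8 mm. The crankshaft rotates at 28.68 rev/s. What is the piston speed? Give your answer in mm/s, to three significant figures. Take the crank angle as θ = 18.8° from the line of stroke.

3870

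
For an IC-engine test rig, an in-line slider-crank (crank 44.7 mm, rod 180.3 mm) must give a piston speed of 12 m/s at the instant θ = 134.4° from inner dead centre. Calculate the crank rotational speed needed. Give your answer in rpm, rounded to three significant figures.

4360

For an in-line slider-crank, |v_piston| = rω|sinθ|·[1 + r cosθ/√(L² − r² sin²θ)].
With r = 0.0447 m, L = 0.1803 m, θ = 134.4°: the bracketed kinematic factor |dx/dθ| = 0.026308 m.
ω = v/|dx/dθ| = 12/0.026308 = 456.13 rad/s.
N = 60ω/(2π) = 4355.7 rpm.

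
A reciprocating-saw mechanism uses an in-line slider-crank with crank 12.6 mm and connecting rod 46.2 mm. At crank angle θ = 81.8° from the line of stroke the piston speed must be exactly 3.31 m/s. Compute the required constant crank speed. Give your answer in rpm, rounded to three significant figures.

2440

For an in-line slider-crank, |v_piston| = rω|sinθ|·[1 + r cosθ/√(L² − r² sin²θ)].
With r = 0.0126 m, L = 0.0462 m, θ = 81.8°: the bracketed kinematic factor |dx/dθ| = 0.012975 m.
ω = v/|dx/dθ| = 3.31/0.012975 = 255.11 rad/s.
N = 60ω/(2π) = 2436.1 rpm.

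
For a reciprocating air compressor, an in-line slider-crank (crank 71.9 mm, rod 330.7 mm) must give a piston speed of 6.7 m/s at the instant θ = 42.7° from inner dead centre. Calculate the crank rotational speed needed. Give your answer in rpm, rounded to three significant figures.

1130

For an in-line slider-crank, |v_piston| = rω|sinθ|·[1 + r cosθ/√(L² − r² sin²θ)].
With r = 0.0719 m, L = 0.3307 m, θ = 42.7°: the bracketed kinematic factor |dx/dθ| = 0.056637 m.
ω = v/|dx/dθ| = 6.7/0.056637 = 118.3 rad/s.
N = 60ω/(2π) = 1129.7 rpm.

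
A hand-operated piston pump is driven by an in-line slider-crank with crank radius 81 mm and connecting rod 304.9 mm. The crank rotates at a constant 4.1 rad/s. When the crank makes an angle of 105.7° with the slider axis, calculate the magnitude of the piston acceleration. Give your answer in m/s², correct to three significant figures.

0.686

ω = 4.1 rad/s
x(θ) = r cosθ + √(L² − r² sin²θ); with ω constant, a = ω²·d²x/dθ².
d²x/dθ² = −r cosθ − r²(cos2θ)/√u − r⁴ sin²2θ/(4u^{3/2}),  u = L² − r² sin²θ = 0.0868834 m².
Substituting r = 0.081 m, L = 0.3049 m, θ = 105.7°: d²x/dθ² = +0.040804 m.
a = ω²·d²x/dθ² = (4.1)²·(+0.040804) = +0.68591 m/s²;  |a| = 0.68591 m/s².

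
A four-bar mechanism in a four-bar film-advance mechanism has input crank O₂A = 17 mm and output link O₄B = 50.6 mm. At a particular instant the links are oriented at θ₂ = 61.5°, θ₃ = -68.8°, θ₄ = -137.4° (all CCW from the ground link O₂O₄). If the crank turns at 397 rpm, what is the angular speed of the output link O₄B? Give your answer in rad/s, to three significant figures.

ω₂ = 41.57 rad/s (from 397 rpm).
Differentiating the loop-closure r₂e^{iθ₂}+r₃e^{iθ₃}=r₁+r₄e^{iθ₄} gives r₂ω₂e^{iθ₂}+r₃ω₃e^{iθ₃}=r₄ω₄e^{iθ₄}.
Eliminating the other unknown: ω₄ = r₂ω₂ sin(θ₂−θ₃) / [r₄ sin(θ₄−θ₃)].
Numerator sine = +0.76267; denominator sine = -0.93106.
Result = 0.017·41.57·(+0.76267) / (0.0506·(-0.93106)) = -11.441 rad/s; magnitude 11.441 rad/s.

11.4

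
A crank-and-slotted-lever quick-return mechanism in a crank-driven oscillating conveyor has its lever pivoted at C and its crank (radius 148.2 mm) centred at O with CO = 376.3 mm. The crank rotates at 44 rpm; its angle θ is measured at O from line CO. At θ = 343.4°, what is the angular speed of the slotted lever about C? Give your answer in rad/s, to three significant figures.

1.28

ω = 4.608 rad/s (from 44 rpm).
Crank pin A relative to C: A = (d + r cosθ, r sinθ); lever angle φ = atan2(r sinθ, d + r cosθ).
Differentiating tanφ: φ̇ = rω(d cosθ + r)/(d² + r² + 2dr cosθ).
d² + r² + 2dr cosθ = |CA|² = 0.270452 m²;  d cosθ + r = +0.50882 m.
|ω_lever| = |0.1482·4.608·+0.50882| / 0.270452 = 1.2847 rad/s.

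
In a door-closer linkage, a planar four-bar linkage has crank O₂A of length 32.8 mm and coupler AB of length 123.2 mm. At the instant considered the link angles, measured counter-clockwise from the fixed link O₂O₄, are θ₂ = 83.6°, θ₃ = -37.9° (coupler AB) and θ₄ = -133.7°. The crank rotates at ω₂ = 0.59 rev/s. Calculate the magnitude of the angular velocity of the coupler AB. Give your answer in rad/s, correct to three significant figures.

0.601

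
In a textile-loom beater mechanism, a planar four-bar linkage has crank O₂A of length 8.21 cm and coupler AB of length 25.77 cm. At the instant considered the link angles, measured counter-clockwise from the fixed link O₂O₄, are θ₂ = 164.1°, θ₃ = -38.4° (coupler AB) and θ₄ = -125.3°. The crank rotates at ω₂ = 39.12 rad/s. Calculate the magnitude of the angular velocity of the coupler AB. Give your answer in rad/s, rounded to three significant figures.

11.8

ω₂ = 39.12 rad/s
Differentiating the loop-closure r₂e^{iθ₂}+r₃e^{iθ₃}=r₁+r₄e^{iθ₄} gives r₂ω₂e^{iθ₂}+r₃ω₃e^{iθ₃}=r₄ω₄e^{iθ₄}.
Eliminating the other unknown: ω₃ = r₂ω₂ sin(θ₄−θ₂) / [r₃ sin(θ₃−θ₄)].
Numerator sine = +0.94322; denominator sine = +0.99854.
Result = 0.0821·39.12·(+0.94322) / (0.2577·(+0.99854)) = +11.773 rad/s; magnitude 11.773 rad/s.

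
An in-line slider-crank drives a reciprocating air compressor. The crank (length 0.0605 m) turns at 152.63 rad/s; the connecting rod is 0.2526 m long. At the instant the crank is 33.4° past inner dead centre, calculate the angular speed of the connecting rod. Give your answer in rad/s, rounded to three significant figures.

30.8

ω = 152.6 rad/s
The rod makes angle φ with the slider axis where L sinφ = r sinθ; differentiating, L cosφ·φ̇ = r ω cosθ.
L cosφ = √(L² − r² sin²θ) = 0.25039 m.
|ω_rod| = r ω |cosθ| / √(L² − r² sin²θ) = 0.0605·152.6·0.83485/0.25039 = 30.788 rad/s.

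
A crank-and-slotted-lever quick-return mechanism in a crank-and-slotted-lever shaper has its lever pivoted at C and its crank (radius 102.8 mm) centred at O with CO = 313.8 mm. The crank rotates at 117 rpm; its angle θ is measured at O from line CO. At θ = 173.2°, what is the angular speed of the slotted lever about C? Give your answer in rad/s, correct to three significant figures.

5.85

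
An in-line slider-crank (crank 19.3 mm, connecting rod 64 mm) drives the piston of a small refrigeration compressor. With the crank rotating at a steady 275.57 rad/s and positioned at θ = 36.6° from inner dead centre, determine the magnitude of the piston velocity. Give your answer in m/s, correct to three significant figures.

ω = 275.6 rad/s
For an in-line slider-crank, x = r cosθ + √(L² − r² sin²θ), so v = −rω sinθ·[1 + r cosθ/√(L² − r² sin²θ)].
With r = 0.0193 m, L = 0.064 m, θ = 36.6°: √(L² − r² sin²θ) = 0.062957 m.
v = −0.0193·275.6·0.59622·[1 + 0.0193·0.80282/0.062957] = -3.9514 m/s.
|v| = 3.9514 m/s.

3.95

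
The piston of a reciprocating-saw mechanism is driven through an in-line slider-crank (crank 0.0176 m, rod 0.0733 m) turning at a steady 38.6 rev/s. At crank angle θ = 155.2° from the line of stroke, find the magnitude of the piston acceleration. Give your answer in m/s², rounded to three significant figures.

ω = 2π·38.6 = 242.5 rad/s
x(θ) = r cosθ + √(L² − r² sin²θ); with ω constant, a = ω²·d²x/dθ².
d²x/dθ² = −r cosθ − r²(cos2θ)/√u − r⁴ sin²2θ/(4u^{3/2}),  u = L² − r² sin²θ = 0.00531839 m².
Substituting r = 0.0176 m, L = 0.0733 m, θ = 155.2°: d²x/dθ² = +0.013188 m.
a = ω²·d²x/dθ² = (242.5)²·(+0.013188) = +775.74 m/s²;  |a| = 775.74 m/s².

776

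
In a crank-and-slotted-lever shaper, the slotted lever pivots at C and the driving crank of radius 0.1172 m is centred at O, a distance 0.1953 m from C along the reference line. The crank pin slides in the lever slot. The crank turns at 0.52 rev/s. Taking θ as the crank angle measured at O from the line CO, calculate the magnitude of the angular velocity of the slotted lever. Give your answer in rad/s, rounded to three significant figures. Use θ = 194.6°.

ω = 3.267 rad/s (from 0.52 rev/s).
Crank pin A relative to C: A = (d + r cosθ, r sinθ); lever angle φ = atan2(r sinθ, d + r cosθ).
Differentiating tanφ: φ̇ = rω(d cosθ + r)/(d² + r² + 2dr cosθ).
d² + r² + 2dr cosθ = |CA|² = 0.00757783 m²;  d cosθ + r = -0.071794 m.
|ω_lever| = |0.1172·3.267·-0.071794| / 0.00757783 = 3.6279 rad/s.

3.63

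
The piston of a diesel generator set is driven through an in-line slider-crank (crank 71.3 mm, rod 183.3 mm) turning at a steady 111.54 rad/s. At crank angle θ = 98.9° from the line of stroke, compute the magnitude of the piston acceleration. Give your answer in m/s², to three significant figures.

ω = 111.5 rad/s
x(θ) = r cosθ + √(L² − r² sin²θ); with ω constant, a = ω²·d²x/dθ².
d²x/dθ² = −r cosθ − r²(cos2θ)/√u − r⁴ sin²2θ/(4u^{3/2}),  u = L² − r² sin²θ = 0.0286369 m².
Substituting r = 0.0713 m, L = 0.1833 m, θ = 98.9°: d²x/dθ² = +0.039509 m.
a = ω²·d²x/dθ² = (111.5)²·(+0.039509) = +491.54 m/s²;  |a| = 491.54 m/s².

492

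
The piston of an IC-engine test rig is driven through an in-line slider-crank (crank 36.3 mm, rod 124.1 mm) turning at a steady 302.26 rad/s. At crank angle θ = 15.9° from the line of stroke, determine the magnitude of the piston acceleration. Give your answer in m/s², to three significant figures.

ω = 302.3 rad/s
x(θ) = r cosθ + √(L² − r² sin²θ); with ω constant, a = ω²·d²x/dθ².
d²x/dθ² = −r cosθ − r²(cos2θ)/√u − r⁴ sin²2θ/(4u^{3/2}),  u = L² − r² sin²θ = 0.0153019 m².
Substituting r = 0.0363 m, L = 0.1241 m, θ = 15.9°: d²x/dθ² = -0.044028 m.
a = ω²·d²x/dθ² = (302.3)²·(-0.044028) = -4022.5 m/s²;  |a| = 4022.5 m/s².

4020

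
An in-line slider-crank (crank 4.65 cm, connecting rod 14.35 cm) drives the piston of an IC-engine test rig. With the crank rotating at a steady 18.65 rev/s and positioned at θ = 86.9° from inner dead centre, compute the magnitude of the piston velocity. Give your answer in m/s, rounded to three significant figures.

5.54

ω = 2π·18.6 = 117.2 rad/s
For an in-line slider-crank, x = r cosθ + √(L² − r² sin²θ), so v = −rω sinθ·[1 + r cosθ/√(L² − r² sin²θ)].
With r = 0.0465 m, L = 0.1435 m, θ = 86.9°: √(L² − r² sin²θ) = 0.13578 m.
v = −0.0465·117.2·0.99854·[1 + 0.0465·0.05408/0.13578] = -5.5417 m/s.
|v| = 5.5417 m/s.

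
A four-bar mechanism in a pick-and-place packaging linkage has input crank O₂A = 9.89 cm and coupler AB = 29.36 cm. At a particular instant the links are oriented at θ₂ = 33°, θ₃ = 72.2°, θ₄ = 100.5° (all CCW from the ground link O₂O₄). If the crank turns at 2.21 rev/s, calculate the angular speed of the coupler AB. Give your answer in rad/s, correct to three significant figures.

9.12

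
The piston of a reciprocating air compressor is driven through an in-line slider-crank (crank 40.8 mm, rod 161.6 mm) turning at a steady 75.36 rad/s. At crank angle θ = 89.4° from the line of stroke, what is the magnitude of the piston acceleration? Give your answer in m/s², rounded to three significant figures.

ω = 75.36 rad/s
x(θ) = r cosθ + √(L² − r² sin²θ); with ω constant, a = ω²·d²x/dθ².
d²x/dθ² = −r cosθ − r²(cos2θ)/√u − r⁴ sin²2θ/(4u^{3/2}),  u = L² − r² sin²θ = 0.0244501 m².
Substituting r = 0.0408 m, L = 0.1616 m, θ = 89.4°: d²x/dθ² = +0.010216 m.
a = ω²·d²x/dθ² = (75.36)²·(+0.010216) = +58.019 m/s²;  |a| = 58.019 m/s².

58.0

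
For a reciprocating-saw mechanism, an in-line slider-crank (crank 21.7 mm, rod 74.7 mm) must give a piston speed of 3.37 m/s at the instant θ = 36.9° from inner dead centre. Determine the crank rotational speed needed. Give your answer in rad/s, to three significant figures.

209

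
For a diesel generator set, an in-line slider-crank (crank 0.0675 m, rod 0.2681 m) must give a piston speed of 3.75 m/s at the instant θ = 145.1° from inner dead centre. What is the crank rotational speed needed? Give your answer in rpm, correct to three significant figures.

1170

For an in-line slider-crank, |v_piston| = rω|sinθ|·[1 + r cosθ/√(L² − r² sin²θ)].
With r = 0.0675 m, L = 0.2681 m, θ = 145.1°: the bracketed kinematic factor |dx/dθ| = 0.030561 m.
ω = v/|dx/dθ| = 3.75/0.030561 = 122.7 rad/s.
N = 60ω/(2π) = 1171.7 rpm.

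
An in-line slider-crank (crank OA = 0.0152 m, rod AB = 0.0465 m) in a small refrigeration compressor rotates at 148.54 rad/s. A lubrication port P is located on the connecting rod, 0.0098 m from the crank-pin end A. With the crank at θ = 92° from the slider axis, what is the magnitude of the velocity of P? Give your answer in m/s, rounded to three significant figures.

ω = 148.5 rad/s.  Crank-pin speed |V_A| = rω = 2.2578 m/s, perpendicular to OA.
Rod angle: sinφ = −(r/L) sinθ ⇒ φ = -19.068°; ω_rod = −rω cosθ/√(L²−r²sin²θ) = +1.7929 rad/s.
V_P = V_A + ω_rod × AP, with AP = 0.0098 m along the rod.
Components: V_Px = −rω sinθ − a·ω_rod·sinφ = -2.2507 m/s;  V_Py = rω cosθ + a·ω_rod·cosφ = -0.06219 m/s.
|V_P| = √(V_Px² + V_Py²) = 2.2516 m/s.

2.25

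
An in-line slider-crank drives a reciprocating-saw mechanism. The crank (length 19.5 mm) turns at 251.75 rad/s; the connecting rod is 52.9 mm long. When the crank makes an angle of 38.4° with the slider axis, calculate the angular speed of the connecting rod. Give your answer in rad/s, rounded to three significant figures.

ω = 251.8 rad/s
The rod makes angle φ with the slider axis where L sinφ = r sinθ; differentiating, L cosφ·φ̇ = r ω cosθ.
L cosφ = √(L² − r² sin²θ) = 0.051495 m.
|ω_rod| = r ω |cosθ| / √(L² − r² sin²θ) = 0.0195·251.8·0.78369/0.051495 = 74.712 rad/s.

74.7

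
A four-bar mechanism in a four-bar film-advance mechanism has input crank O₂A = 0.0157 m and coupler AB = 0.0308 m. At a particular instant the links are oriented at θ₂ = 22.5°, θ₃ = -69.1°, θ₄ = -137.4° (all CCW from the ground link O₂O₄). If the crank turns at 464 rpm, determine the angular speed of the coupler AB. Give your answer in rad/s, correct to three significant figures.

ω₂ = 48.59 rad/s (from 464 rpm).
Differentiating the loop-closure r₂e^{iθ₂}+r₃e^{iθ₃}=r₁+r₄e^{iθ₄} gives r₂ω₂e^{iθ₂}+r₃ω₃e^{iθ₃}=r₄ω₄e^{iθ₄}.
Eliminating the other unknown: ω₃ = r₂ω₂ sin(θ₄−θ₂) / [r₃ sin(θ₃−θ₄)].
Numerator sine = -0.34366; denominator sine = +0.92913.
Result = 0.0157·48.59·(-0.34366) / (0.0308·(+0.92913)) = -9.1611 rad/s; magnitude 9.1611 rad/s.

9.16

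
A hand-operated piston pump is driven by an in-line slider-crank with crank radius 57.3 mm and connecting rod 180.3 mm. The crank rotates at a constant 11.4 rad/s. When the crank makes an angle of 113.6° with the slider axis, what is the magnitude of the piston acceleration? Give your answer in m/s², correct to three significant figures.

ω = 11.4 rad/s
x(θ) = r cosθ + √(L² − r² sin²θ); with ω constant, a = ω²·d²x/dθ².
d²x/dθ² = −r cosθ − r²(cos2θ)/√u − r⁴ sin²2θ/(4u^{3/2}),  u = L² − r² sin²θ = 0.029751 m².
Substituting r = 0.0573 m, L = 0.1803 m, θ = 113.6°: d²x/dθ² = +0.035591 m.
a = ω²·d²x/dθ² = (11.4)²·(+0.035591) = +4.6254 m/s²;  |a| = 4.6254 m/s².

4.63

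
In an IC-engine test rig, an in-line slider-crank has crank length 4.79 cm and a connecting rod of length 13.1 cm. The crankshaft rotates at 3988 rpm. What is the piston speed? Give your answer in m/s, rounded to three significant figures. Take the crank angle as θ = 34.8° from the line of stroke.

14.9

ω = 2π·3988/60 = 417.6 rad/s
For an in-line slider-crank, x = r cosθ + √(L² − r² sin²θ), so v = −rω sinθ·[1 + r cosθ/√(L² − r² sin²θ)].
With r = 0.0479 m, L = 0.131 m, θ = 34.8°: √(L² − r² sin²θ) = 0.12812 m.
v = −0.0479·417.6·0.57071·[1 + 0.0479·0.82115/0.12812] = -14.922 m/s.
|v| = 14.922 m/s.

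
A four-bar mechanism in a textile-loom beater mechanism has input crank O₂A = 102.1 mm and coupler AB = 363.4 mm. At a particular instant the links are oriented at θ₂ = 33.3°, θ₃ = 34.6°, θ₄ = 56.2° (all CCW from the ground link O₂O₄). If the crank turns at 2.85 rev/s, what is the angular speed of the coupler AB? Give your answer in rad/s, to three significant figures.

5.32

ω₂ = 17.91 rad/s (from 2.85 rev/s).
Differentiating the loop-closure r₂e^{iθ₂}+r₃e^{iθ₃}=r₁+r₄e^{iθ₄} gives r₂ω₂e^{iθ₂}+r₃ω₃e^{iθ₃}=r₄ω₄e^{iθ₄}.
Eliminating the other unknown: ω₃ = r₂ω₂ sin(θ₄−θ₂) / [r₃ sin(θ₃−θ₄)].
Numerator sine = +0.38912; denominator sine = -0.36812.
Result = 0.1021·17.91·(+0.38912) / (0.3634·(-0.36812)) = -5.3181 rad/s; magnitude 5.3181 rad/s.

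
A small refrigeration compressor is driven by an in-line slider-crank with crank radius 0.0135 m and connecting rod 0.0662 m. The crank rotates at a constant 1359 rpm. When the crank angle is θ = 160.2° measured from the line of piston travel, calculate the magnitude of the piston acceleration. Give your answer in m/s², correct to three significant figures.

214

ω = 2π·1359/60 = 142.3 rad/s
x(θ) = r cosθ + √(L² − r² sin²θ); with ω constant, a = ω²·d²x/dθ².
d²x/dθ² = −r cosθ − r²(cos2θ)/√u − r⁴ sin²2θ/(4u^{3/2}),  u = L² − r² sin²θ = 0.00436153 m².
Substituting r = 0.0135 m, L = 0.0662 m, θ = 160.2°: d²x/dθ² = +0.010564 m.
a = ω²·d²x/dθ² = (142.3)²·(+0.010564) = +213.95 m/s²;  |a| = 213.95 m/s².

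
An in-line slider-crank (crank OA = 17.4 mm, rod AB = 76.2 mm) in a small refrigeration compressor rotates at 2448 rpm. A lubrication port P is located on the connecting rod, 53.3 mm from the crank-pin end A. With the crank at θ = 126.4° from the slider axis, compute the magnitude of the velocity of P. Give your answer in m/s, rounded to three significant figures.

3.34

ω = 256.4 rad/s.  Crank-pin speed |V_A| = rω = 4.4606 m/s, perpendicular to OA.
Rod angle: sinφ = −(r/L) sinθ ⇒ φ = -10.591°; ω_rod = −rω cosθ/√(L²−r²sin²θ) = +35.339 rad/s.
V_P = V_A + ω_rod × AP, with AP = 0.0533 m along the rod.
Components: V_Px = −rω sinθ − a·ω_rod·sinφ = -3.2441 m/s;  V_Py = rω cosθ + a·ω_rod·cosφ = -0.79548 m/s.
|V_P| = √(V_Px² + V_Py²) = 3.3402 m/s.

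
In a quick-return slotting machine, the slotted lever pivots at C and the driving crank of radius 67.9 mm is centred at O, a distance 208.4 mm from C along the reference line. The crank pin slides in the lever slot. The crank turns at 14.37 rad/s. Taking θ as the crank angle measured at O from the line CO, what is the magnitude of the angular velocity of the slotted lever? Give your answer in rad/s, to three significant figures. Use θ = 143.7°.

3.87

ω = 14.37 rad/s
Crank pin A relative to C: A = (d + r cosθ, r sinθ); lever angle φ = atan2(r sinθ, d + r cosθ).
Differentiating tanφ: φ̇ = rω(d cosθ + r)/(d² + r² + 2dr cosθ).
d² + r² + 2dr cosθ = |CA|² = 0.0252326 m²;  d cosθ + r = -0.10006 m.
|ω_lever| = |0.0679·14.37·-0.10006| / 0.0252326 = 3.8691 rad/s.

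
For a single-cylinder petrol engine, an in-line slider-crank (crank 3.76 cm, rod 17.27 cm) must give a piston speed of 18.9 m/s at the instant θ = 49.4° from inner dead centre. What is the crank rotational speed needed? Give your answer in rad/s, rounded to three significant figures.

579

For an in-line slider-crank, |v_piston| = rω|sinθ|·[1 + r cosθ/√(L² − r² sin²θ)].
With r = 0.0376 m, L = 0.1727 m, θ = 49.4°: the bracketed kinematic factor |dx/dθ| = 0.03265 m.
ω = v/|dx/dθ| = 18.9/0.03265 = 578.87 rad/s.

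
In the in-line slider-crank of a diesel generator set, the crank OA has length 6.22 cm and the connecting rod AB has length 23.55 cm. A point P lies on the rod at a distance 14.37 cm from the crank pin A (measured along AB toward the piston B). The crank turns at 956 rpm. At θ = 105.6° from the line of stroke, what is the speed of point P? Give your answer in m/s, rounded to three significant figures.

ω = 100.1 rad/s.  Crank-pin speed |V_A| = rω = 6.227 m/s, perpendicular to OA.
Rod angle: sinφ = −(r/L) sinθ ⇒ φ = -14.737°; ω_rod = −rω cosθ/√(L²−r²sin²θ) = +7.3525 rad/s.
V_P = V_A + ω_rod × AP, with AP = 0.1437 m along the rod.
Components: V_Px = −rω sinθ − a·ω_rod·sinφ = -5.7288 m/s;  V_Py = rω cosθ + a·ω_rod·cosφ = -0.65276 m/s.
|V_P| = √(V_Px² + V_Py²) = 5.7659 m/s.

5.77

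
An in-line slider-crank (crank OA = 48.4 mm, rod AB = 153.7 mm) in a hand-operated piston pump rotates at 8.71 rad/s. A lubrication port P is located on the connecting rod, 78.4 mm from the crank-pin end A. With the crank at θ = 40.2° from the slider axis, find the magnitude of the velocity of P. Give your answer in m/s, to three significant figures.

0.344

ω = 8.71 rad/s.  Crank-pin speed |V_A| = rω = 0.42156 m/s, perpendicular to OA.
Rod angle: sinφ = −(r/L) sinθ ⇒ φ = -11.727°; ω_rod = −rω cosθ/√(L²−r²sin²θ) = -2.1396 rad/s.
V_P = V_A + ω_rod × AP, with AP = 0.0784 m along the rod.
Components: V_Px = −rω sinθ − a·ω_rod·sinφ = -0.3062 m/s;  V_Py = rω cosθ + a·ω_rod·cosφ = +0.15775 m/s.
|V_P| = √(V_Px² + V_Py²) = 0.34444 m/s.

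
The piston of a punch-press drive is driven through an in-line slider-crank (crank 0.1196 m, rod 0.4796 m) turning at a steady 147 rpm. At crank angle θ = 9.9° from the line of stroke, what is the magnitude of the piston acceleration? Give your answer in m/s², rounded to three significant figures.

34.6

ω = 2π·147/60 = 15.39 rad/s
x(θ) = r cosθ + √(L² − r² sin²θ); with ω constant, a = ω²·d²x/dθ².
d²x/dθ² = −r cosθ − r²(cos2θ)/√u − r⁴ sin²2θ/(4u^{3/2}),  u = L² − r² sin²θ = 0.229593 m².
Substituting r = 0.1196 m, L = 0.4796 m, θ = 9.9°: d²x/dθ² = -0.14596 m.
a = ω²·d²x/dθ² = (15.39)²·(-0.14596) = -34.588 m/s²;  |a| = 34.588 m/s².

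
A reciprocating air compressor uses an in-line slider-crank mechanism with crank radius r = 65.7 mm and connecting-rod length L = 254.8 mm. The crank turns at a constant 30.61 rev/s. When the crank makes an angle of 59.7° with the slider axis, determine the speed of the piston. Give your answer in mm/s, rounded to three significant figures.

12400

ω = 2π·30.6 = 192.3 rad/s
For an in-line slider-crank, x = r cosθ + √(L² − r² sin²θ), so v = −rω sinθ·[1 + r cosθ/√(L² − r² sin²θ)].
With r = 0.0657 m, L = 0.2548 m, θ = 59.7°: √(L² − r² sin²θ) = 0.24841 m.
v = −0.0657·192.3·0.86340·[1 + 0.0657·0.50453/0.24841] = -12.366 m/s.
|v| = 12.366 m/s = 12366 mm/s.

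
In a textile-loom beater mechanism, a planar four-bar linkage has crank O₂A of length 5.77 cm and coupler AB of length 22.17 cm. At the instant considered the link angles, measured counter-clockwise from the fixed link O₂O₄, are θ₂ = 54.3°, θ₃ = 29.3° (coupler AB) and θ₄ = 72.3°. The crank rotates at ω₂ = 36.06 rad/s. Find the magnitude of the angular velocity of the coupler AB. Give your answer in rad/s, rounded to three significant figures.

ω₂ = 36.06 rad/s
Differentiating the loop-closure r₂e^{iθ₂}+r₃e^{iθ₃}=r₁+r₄e^{iθ₄} gives r₂ω₂e^{iθ₂}+r₃ω₃e^{iθ₃}=r₄ω₄e^{iθ₄}.
Eliminating the other unknown: ω₃ = r₂ω₂ sin(θ₄−θ₂) / [r₃ sin(θ₃−θ₄)].
Numerator sine = +0.30902; denominator sine = -0.68200.
Result = 0.0577·36.06·(+0.30902) / (0.2217·(-0.68200)) = -4.2524 rad/s; magnitude 4.2524 rad/s.

4.25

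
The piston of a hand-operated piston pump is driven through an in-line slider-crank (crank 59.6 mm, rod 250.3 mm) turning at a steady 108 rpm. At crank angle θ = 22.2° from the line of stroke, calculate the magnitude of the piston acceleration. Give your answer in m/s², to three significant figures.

ω = 2π·108/60 = 11.31 rad/s
x(θ) = r cosθ + √(L² − r² sin²θ); with ω constant, a = ω²·d²x/dθ².
d²x/dθ² = −r cosθ − r²(cos2θ)/√u − r⁴ sin²2θ/(4u^{3/2}),  u = L² − r² sin²θ = 0.062143 m².
Substituting r = 0.0596 m, L = 0.2503 m, θ = 22.2°: d²x/dθ² = -0.065462 m.
a = ω²·d²x/dθ² = (11.31)²·(-0.065462) = -8.3733 m/s²;  |a| = 8.3733 m/s².

8.37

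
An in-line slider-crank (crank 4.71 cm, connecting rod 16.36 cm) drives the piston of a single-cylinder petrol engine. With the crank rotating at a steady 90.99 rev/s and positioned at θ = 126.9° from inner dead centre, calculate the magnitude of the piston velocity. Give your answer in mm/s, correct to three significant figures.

ω = 2π·91 = 571.7 rad/s
For an in-line slider-crank, x = r cosθ + √(L² − r² sin²θ), so v = −rω sinθ·[1 + r cosθ/√(L² − r² sin²θ)].
With r = 0.0471 m, L = 0.1636 m, θ = 126.9°: √(L² − r² sin²θ) = 0.15921 m.
v = −0.0471·571.7·0.79968·[1 + 0.0471·-0.60042/0.15921] = -17.708 m/s.
|v| = 17.708 m/s = 17708 mm/s.

17700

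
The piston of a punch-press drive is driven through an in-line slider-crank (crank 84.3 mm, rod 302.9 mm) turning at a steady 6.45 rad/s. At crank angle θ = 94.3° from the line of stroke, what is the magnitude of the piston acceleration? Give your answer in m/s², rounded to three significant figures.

ω = 6.45 rad/s
x(θ) = r cosθ + √(L² − r² sin²θ); with ω constant, a = ω²·d²x/dθ².
d²x/dθ² = −r cosθ − r²(cos2θ)/√u − r⁴ sin²2θ/(4u^{3/2}),  u = L² − r² sin²θ = 0.0846819 m².
Substituting r = 0.0843 m, L = 0.3029 m, θ = 94.3°: d²x/dθ² = +0.030455 m.
a = ω²·d²x/dθ² = (6.45)²·(+0.030455) = +1.267 m/s²;  |a| = 1.267 m/s².

1.27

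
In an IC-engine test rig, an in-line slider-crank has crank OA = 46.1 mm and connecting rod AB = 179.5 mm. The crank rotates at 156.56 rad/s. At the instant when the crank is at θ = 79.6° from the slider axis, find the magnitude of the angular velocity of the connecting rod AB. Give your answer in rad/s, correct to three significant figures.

7.50

ω = 156.6 rad/s
The rod makes angle φ with the slider axis where L sinφ = r sinθ; differentiating, L cosφ·φ̇ = r ω cosθ.
L cosφ = √(L² − r² sin²θ) = 0.17368 m.
|ω_rod| = r ω |cosθ| / √(L² − r² sin²θ) = 0.0461·156.6·0.18052/0.17368 = 7.5017 rad/s.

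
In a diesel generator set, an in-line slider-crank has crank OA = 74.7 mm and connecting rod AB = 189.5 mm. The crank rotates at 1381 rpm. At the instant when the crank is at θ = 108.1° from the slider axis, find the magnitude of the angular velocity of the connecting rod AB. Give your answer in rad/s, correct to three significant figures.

19.1

ω = 144.6 rad/s (converted from 1381 rpm).
The rod makes angle φ with the slider axis where L sinφ = r sinθ; differentiating, L cosφ·φ̇ = r ω cosθ.
L cosφ = √(L² − r² sin²θ) = 0.1757 m.
|ω_rod| = r ω |cosθ| / √(L² − r² sin²θ) = 0.0747·144.6·0.31068/0.1757 = 19.103 rad/s.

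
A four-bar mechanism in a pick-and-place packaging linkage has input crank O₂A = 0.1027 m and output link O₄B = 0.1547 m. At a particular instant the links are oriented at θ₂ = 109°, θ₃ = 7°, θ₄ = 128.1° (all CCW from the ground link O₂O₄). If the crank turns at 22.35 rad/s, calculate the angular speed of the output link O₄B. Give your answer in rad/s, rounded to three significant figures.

ω₂ = 22.35 rad/s
Differentiating the loop-closure r₂e^{iθ₂}+r₃e^{iθ₃}=r₁+r₄e^{iθ₄} gives r₂ω₂e^{iθ₂}+r₃ω₃e^{iθ₃}=r₄ω₄e^{iθ₄}.
Eliminating the other unknown: ω₄ = r₂ω₂ sin(θ₂−θ₃) / [r₄ sin(θ₄−θ₃)].
Numerator sine = +0.97815; denominator sine = +0.85627.
Result = 0.1027·22.35·(+0.97815) / (0.1547·(+0.85627)) = +16.949 rad/s; magnitude 16.949 rad/s.

16.9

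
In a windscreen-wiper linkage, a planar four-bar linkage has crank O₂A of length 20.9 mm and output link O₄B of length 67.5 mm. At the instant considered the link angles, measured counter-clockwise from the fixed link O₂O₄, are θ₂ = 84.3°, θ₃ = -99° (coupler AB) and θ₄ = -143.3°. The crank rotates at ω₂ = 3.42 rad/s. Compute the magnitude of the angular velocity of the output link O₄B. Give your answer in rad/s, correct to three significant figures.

0.0873

ω₂ = 3.42 rad/s
Differentiating the loop-closure r₂e^{iθ₂}+r₃e^{iθ₃}=r₁+r₄e^{iθ₄} gives r₂ω₂e^{iθ₂}+r₃ω₃e^{iθ₃}=r₄ω₄e^{iθ₄}.
Eliminating the other unknown: ω₄ = r₂ω₂ sin(θ₂−θ₃) / [r₄ sin(θ₄−θ₃)].
Numerator sine = -0.05756; denominator sine = -0.69842.
Result = 0.0209·3.42·(-0.05756) / (0.0675·(-0.69842)) = +0.087278 rad/s; magnitude 0.087278 rad/s.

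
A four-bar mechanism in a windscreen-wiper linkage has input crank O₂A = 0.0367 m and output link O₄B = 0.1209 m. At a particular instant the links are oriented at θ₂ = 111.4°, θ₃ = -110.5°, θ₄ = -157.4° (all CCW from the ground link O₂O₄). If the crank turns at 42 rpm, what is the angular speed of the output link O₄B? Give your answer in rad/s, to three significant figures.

1.22

ω₂ = 4.398 rad/s (from 42 rpm).
Differentiating the loop-closure r₂e^{iθ₂}+r₃e^{iθ₃}=r₁+r₄e^{iθ₄} gives r₂ω₂e^{iθ₂}+r₃ω₃e^{iθ₃}=r₄ω₄e^{iθ₄}.
Eliminating the other unknown: ω₄ = r₂ω₂ sin(θ₂−θ₃) / [r₄ sin(θ₄−θ₃)].
Numerator sine = -0.66783; denominator sine = -0.73016.
Result = 0.0367·4.398·(-0.66783) / (0.1209·(-0.73016)) = +1.2211 rad/s; magnitude 1.2211 rad/s.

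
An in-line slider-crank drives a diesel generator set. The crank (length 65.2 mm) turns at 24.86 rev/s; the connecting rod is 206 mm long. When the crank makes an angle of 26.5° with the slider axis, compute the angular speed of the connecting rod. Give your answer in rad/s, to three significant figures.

44.7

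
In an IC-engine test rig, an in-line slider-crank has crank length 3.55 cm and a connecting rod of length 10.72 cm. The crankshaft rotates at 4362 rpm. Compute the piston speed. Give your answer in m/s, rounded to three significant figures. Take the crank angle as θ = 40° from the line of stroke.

13.1

ω = 2π·4362/60 = 456.8 rad/s
For an in-line slider-crank, x = r cosθ + √(L² − r² sin²θ), so v = −rω sinθ·[1 + r cosθ/√(L² − r² sin²θ)].
With r = 0.0355 m, L = 0.1072 m, θ = 40°: √(L² − r² sin²θ) = 0.10474 m.
v = −0.0355·456.8·0.64279·[1 + 0.0355·0.76604/0.10474] = -13.13 m/s.
|v| = 13.13 m/s.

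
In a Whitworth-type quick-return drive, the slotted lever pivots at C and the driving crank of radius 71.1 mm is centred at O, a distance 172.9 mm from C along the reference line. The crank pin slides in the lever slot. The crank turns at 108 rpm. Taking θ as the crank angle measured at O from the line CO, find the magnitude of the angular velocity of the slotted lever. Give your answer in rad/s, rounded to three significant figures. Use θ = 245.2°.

0.0465

ω = 11.31 rad/s (from 108 rpm).
Crank pin A relative to C: A = (d + r cosθ, r sinθ); lever angle φ = atan2(r sinθ, d + r cosθ).
Differentiating tanφ: φ̇ = rω(d cosθ + r)/(d² + r² + 2dr cosθ).
d² + r² + 2dr cosθ = |CA|² = 0.0246368 m²;  d cosθ + r = -0.0014233 m.
|ω_lever| = |0.0711·11.31·-0.0014233| / 0.0246368 = 0.046454 rad/s.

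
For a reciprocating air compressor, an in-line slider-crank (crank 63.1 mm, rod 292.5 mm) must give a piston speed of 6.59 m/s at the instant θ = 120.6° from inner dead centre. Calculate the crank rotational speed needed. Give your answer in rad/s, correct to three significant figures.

For an in-line slider-crank, |v_piston| = rω|sinθ|·[1 + r cosθ/√(L² − r² sin²θ)].
With r = 0.0631 m, L = 0.2925 m, θ = 120.6°: the bracketed kinematic factor |dx/dθ| = 0.048243 m.
ω = v/|dx/dθ| = 6.59/0.048243 = 136.6 rad/s.

137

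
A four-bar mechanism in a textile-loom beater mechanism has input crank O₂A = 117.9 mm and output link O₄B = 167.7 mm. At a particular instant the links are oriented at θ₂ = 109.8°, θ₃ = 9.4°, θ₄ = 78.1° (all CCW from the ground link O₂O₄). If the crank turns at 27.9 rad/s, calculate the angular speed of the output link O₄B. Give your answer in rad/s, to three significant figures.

ω₂ = 27.9 rad/s
Differentiating the loop-closure r₂e^{iθ₂}+r₃e^{iθ₃}=r₁+r₄e^{iθ₄} gives r₂ω₂e^{iθ₂}+r₃ω₃e^{iθ₃}=r₄ω₄e^{iθ₄}.
Eliminating the other unknown: ω₄ = r₂ω₂ sin(θ₂−θ₃) / [r₄ sin(θ₄−θ₃)].
Numerator sine = +0.98357; denominator sine = +0.93169.
Result = 0.1179·27.9·(+0.98357) / (0.1677·(+0.93169)) = +20.707 rad/s; magnitude 20.707 rad/s.

20.7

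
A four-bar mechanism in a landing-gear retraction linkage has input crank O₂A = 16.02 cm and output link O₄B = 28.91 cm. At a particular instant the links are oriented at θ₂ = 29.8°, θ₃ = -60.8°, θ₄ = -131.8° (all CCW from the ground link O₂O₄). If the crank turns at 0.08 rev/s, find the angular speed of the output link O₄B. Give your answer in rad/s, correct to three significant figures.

ω₂ = 0.5027 rad/s (from 0.08 rev/s).
Differentiating the loop-closure r₂e^{iθ₂}+r₃e^{iθ₃}=r₁+r₄e^{iθ₄} gives r₂ω₂e^{iθ₂}+r₃ω₃e^{iθ₃}=r₄ω₄e^{iθ₄}.
Eliminating the other unknown: ω₄ = r₂ω₂ sin(θ₂−θ₃) / [r₄ sin(θ₄−θ₃)].
Numerator sine = +0.99995; denominator sine = -0.94552.
Result = 0.1602·0.5027·(+0.99995) / (0.2891·(-0.94552)) = -0.29457 rad/s; magnitude 0.29457 rad/s.

0.295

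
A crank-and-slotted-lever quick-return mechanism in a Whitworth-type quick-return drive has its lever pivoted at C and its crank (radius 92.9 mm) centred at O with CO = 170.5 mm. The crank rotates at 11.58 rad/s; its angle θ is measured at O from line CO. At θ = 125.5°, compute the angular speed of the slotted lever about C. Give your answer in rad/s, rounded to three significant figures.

ω = 11.58 rad/s
Crank pin A relative to C: A = (d + r cosθ, r sinθ); lever angle φ = atan2(r sinθ, d + r cosθ).
Differentiating tanφ: φ̇ = rω(d cosθ + r)/(d² + r² + 2dr cosθ).
d² + r² + 2dr cosθ = |CA|² = 0.0193046 m²;  d cosθ + r = -0.0061099 m.
|ω_lever| = |0.0929·11.58·-0.0061099| / 0.0193046 = 0.34048 rad/s.

0.340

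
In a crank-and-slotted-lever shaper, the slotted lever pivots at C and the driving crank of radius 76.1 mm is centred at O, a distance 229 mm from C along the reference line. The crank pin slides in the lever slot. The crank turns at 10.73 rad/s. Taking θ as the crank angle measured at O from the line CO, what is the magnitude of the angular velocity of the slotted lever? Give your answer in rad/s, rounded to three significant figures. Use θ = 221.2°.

2.45

ω = 10.73 rad/s
Crank pin A relative to C: A = (d + r cosθ, r sinθ); lever angle φ = atan2(r sinθ, d + r cosθ).
Differentiating tanφ: φ̇ = rω(d cosθ + r)/(d² + r² + 2dr cosθ).
d² + r² + 2dr cosθ = |CA|² = 0.0320077 m²;  d cosθ + r = -0.096203 m.
|ω_lever| = |0.0761·10.73·-0.096203| / 0.0320077 = 2.4542 rad/s.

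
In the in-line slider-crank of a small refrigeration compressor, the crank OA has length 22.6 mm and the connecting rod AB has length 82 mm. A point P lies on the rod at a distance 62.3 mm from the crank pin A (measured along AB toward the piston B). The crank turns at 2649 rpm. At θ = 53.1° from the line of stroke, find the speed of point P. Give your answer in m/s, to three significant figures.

5.73

ω = 277.4 rad/s.  Crank-pin speed |V_A| = rω = 6.2693 m/s, perpendicular to OA.
Rod angle: sinφ = −(r/L) sinθ ⇒ φ = -12.733°; ω_rod = −rω cosθ/√(L²−r²sin²θ) = -47.062 rad/s.
V_P = V_A + ω_rod × AP, with AP = 0.0623 m along the rod.
Components: V_Px = −rω sinθ − a·ω_rod·sinφ = -5.6597 m/s;  V_Py = rω cosθ + a·ω_rod·cosφ = +0.90433 m/s.
|V_P| = √(V_Px² + V_Py²) = 5.7315 m/s.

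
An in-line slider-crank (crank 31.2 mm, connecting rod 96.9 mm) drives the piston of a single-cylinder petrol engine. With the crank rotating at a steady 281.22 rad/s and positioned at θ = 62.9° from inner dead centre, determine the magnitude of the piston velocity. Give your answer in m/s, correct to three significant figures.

9.01

ω = 281.2 rad/s
For an in-line slider-crank, x = r cosθ + √(L² − r² sin²θ), so v = −rω sinθ·[1 + r cosθ/√(L² − r² sin²θ)].
With r = 0.0312 m, L = 0.0969 m, θ = 62.9°: √(L² − r² sin²θ) = 0.092834 m.
v = −0.0312·281.2·0.89021·[1 + 0.0312·0.45554/0.092834] = -9.0066 m/s.
|v| = 9.0066 m/s.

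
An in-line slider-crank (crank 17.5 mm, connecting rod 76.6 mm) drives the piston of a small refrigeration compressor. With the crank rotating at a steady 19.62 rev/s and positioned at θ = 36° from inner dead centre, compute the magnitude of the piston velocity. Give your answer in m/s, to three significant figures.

ω = 2π·19.6 = 123.3 rad/s
For an in-line slider-crank, x = r cosθ + √(L² − r² sin²θ), so v = −rω sinθ·[1 + r cosθ/√(L² − r² sin²θ)].
With r = 0.0175 m, L = 0.0766 m, θ = 36°: √(L² − r² sin²θ) = 0.075906 m.
v = −0.0175·123.3·0.58779·[1 + 0.0175·0.80902/0.075906] = -1.5046 m/s.
|v| = 1.5046 m/s.

1.50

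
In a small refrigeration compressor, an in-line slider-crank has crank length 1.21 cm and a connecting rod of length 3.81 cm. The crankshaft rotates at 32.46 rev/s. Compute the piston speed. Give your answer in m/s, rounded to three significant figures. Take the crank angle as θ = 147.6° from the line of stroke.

0.963

ω = 2π·32.5 = 204 rad/s
For an in-line slider-crank, x = r cosθ + √(L² − r² sin²θ), so v = −rω sinθ·[1 + r cosθ/√(L² − r² sin²θ)].
With r = 0.0121 m, L = 0.0381 m, θ = 147.6°: √(L² − r² sin²θ) = 0.037544 m.
v = −0.0121·204·0.53583·[1 + 0.0121·-0.84433/0.037544] = -0.9625 m/s.
|v| = 0.9625 m/s.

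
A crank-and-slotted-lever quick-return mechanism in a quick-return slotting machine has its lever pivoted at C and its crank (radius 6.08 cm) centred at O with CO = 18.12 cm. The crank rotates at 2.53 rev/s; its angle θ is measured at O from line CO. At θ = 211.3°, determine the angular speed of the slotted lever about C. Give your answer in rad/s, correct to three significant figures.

ω = 15.9 rad/s (from 2.53 rev/s).
Crank pin A relative to C: A = (d + r cosθ, r sinθ); lever angle φ = atan2(r sinθ, d + r cosθ).
Differentiating tanφ: φ̇ = rω(d cosθ + r)/(d² + r² + 2dr cosθ).
d² + r² + 2dr cosθ = |CA|² = 0.017703 m²;  d cosθ + r = -0.094028 m.
|ω_lever| = |0.0608·15.9·-0.094028| / 0.017703 = 5.1335 rad/s.

5.13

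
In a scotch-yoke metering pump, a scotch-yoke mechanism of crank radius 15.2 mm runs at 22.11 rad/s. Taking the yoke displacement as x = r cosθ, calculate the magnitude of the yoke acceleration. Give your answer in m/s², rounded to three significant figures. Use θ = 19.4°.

7.01

ω = 22.11 rad/s
x = r cosθ ⇒ ẍ = −rω² cosθ (ω constant).
|a| = rω²|cosθ| = 0.0152·(22.11)²·|cos 19.4°| = 7.0087 m/s².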